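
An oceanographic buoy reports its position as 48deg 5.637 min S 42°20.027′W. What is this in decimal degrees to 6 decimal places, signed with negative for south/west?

-48.093950, -42.333783

Lat: 48 + 5.637/60 = 48.0939500
S ⇒ negate
Longitude: 42 + 20.027/60 = 42.3337833
hemisphere W, so the sign is −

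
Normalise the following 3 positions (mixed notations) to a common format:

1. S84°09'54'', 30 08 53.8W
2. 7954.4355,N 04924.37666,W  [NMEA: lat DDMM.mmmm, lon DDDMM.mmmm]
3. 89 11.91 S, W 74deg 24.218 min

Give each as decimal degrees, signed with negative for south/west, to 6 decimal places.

Point 1:
  Lat: 9′ + 54″ = 9.90000′; 84 + 9.90000/60 = 84.1650000
  hemisphere S, so the sign is −
  Longitude: 30° + 8/60 + 53.8/3600 = 30 + 0.133333 + 0.014944 = 30.1482778
  W ⇒ negate
Point 2:
  Lat: split at 2 digits → 79° and 54.4355′; 79 + 54.4355/60 = 79.9072583
  N ⇒ keep positive
  λ: split at 3 digits → 049° and 24.37666′; 49 + 24.37666/60 = 49.4062777
  W → negative
Point 3:
  Latitude: 89 + 11.91/60 = 89.1985000
  S → negative
  Lon: 74 + 24.218/60 = 74.4036333
  hemisphere W, so the sign is −

1. -84.165000, -30.148278
2. 79.907258, -49.406278
3. -89.198500, -74.403633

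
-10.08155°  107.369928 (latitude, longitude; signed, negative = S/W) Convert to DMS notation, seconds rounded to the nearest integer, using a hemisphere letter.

Latitude is negative → S; |value| = 10.081550
Latitude: 0.081550° → 4.89300′; 0.89300 × 60 = 53.58″
Longitude: whole degrees 107; 22.19568′ → 22′ and 11.74″

10°04′54″ S, 107°22′12″ E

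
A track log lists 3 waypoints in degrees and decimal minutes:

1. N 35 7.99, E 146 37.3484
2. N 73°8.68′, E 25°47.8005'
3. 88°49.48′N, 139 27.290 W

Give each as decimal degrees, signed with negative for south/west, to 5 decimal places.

Point 1:
  Lat: 35 + 7.99/60 = 35.133167
  N → positive
  λ: 146 + 37.3484/60 = 146.622473
  E ⇒ keep positive
Point 2:
  φ: 8.68′ = 0.144667°; total 73.144667
  N ⇒ keep positive
  Longitude: 47.8005′ = 0.796675°; total 25.796675
  E ⇒ keep positive
Point 3:
  Lat: 49.48′ = 0.824667°; total 88.824667
  N ⇒ keep positive
  λ: 139 + 27.29/60 = 139.454833
  W → negative

1. 35.13317, 146.62247
2. 73.14467, 25.79668
3. 88.82467, -139.45483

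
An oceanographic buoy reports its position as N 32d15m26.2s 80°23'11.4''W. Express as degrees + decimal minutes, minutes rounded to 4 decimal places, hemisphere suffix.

32° 15.4367′ N, 80° 23.1900′ W

Latitude: 15 + 26.2/60 = 15.436667′
Longitude: seconds/60 = 0.19000; minutes = 23 + 0.19000 = 23.190000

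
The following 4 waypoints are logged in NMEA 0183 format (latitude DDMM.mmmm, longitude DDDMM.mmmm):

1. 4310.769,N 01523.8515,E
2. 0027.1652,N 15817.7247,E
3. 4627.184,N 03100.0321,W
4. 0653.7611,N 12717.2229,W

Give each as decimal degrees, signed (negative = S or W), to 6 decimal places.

1. 43.179483, 15.397525
2. 0.452753, 158.295412
3. 46.453067, -31.000535
4. 6.896018, -127.287048

Point 1:
  φ: split at 2 digits → 43° and 10.769′; 43 + 10.769/60 = 43.1794833
  N ⇒ keep positive
  λ: split at 3 digits → 015° and 23.8515′; 15 + 23.8515/60 = 15.3975250
  E ⇒ keep positive
Point 2:
  Latitude: split at 2 digits → 00° and 27.1652′; 0 + 27.1652/60 = 0.4527533
  N → positive
  Lon: split at 3 digits → 158° and 17.7247′; 158 + 17.7247/60 = 158.2954117
  E → positive
Point 3:
  Latitude: split at 2 digits → 46° and 27.184′; 46 + 27.184/60 = 46.4530667
  N → positive
  λ: degrees = first 3 digits = 31, minutes = 0.0321; 31 + 0.0321/60 = 31.0005350
  W → negative
Point 4:
  Lat: degrees = first 2 digits = 6, minutes = 53.7611; 6 + 53.7611/60 = 6.8960183
  N → positive
  Longitude: degrees = first 3 digits = 127, minutes = 17.2229; 127 + 17.2229/60 = 127.2870483
  W → negative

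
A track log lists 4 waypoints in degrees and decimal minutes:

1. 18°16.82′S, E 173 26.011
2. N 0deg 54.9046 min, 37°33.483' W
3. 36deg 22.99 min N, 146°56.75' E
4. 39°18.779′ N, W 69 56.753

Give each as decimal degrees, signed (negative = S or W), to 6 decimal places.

Point 1:
  φ: 18 + 16.82/60 = 18.2803333
  hemisphere S, so the sign is −
  Longitude: 173 + 26.011/60 = 173.4335167
  E → positive
Point 2:
  φ: 54.9046′ = 0.915077°; total 0.9150767
  N ⇒ keep positive
  λ: 37 + 33.483/60 = 37.5580500
  W → negative
Point 3:
  Lat: 36 + 22.99/60 = 36.3831667
  N → positive
  Longitude: 56.75′ = 0.945833°; total 146.9458333
  E ⇒ keep positive
Point 4:
  Latitude: 39 + 18.779/60 = 39.3129833
  N → positive
  Lon: 69 + 56.753/60 = 69.9458833
  W → negative

1. -18.280333, 173.433517
2. 0.915077, -37.558050
3. 36.383167, 146.945833
4. 39.312983, -69.945883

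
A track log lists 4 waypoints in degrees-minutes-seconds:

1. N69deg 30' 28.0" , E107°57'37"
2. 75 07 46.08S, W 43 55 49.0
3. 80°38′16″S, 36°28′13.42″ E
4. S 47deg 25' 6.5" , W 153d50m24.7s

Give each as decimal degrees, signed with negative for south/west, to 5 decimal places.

1. 69.50778, 107.96028
2. -75.12947, -43.93028
3. -80.63778, 36.47039
4. -47.41847, -153.84019

Point 1:
  φ: 69 + 30/60 + 28/3600 = 69.507778
  N → positive
  λ: 57′ + 37″ = 57.61667′; 107 + 57.61667/60 = 107.960278
  E ⇒ keep positive
Point 2:
  Latitude: 7′ + 46.08″ = 7.76800′; 75 + 7.76800/60 = 75.129467
  S ⇒ negate
  λ: 55′ + 49″ = 55.81667′; 43 + 55.81667/60 = 43.930278
  hemisphere W, so the sign is −
Point 3:
  φ: 38′ + 16″ = 38.26667′; 80 + 38.26667/60 = 80.637778
  S → negative
  Lon: 28′ + 13.42″ = 28.22367′; 36 + 28.22367/60 = 36.470394
  E → positive
Point 4:
  Latitude: 47 + 25/60 + 6.5/3600 = 47.418472
  hemisphere S, so the sign is −
  Longitude: 50′ + 24.7″ = 50.41167′; 153 + 50.41167/60 = 153.840194
  W → negative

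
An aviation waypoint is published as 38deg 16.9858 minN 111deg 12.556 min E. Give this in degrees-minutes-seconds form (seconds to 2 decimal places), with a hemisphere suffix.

38°16′59.15″ N, 111°12′33.36″ E

Latitude: fractional minutes 0.98580 × 60 = 59.1480″
Longitude: 12.55600′ → 12′ and 0.55600 × 60 = 33.3600″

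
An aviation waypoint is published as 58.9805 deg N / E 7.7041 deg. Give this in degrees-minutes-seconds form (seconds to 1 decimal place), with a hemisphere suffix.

Latitude: 0.980500° → 58.83000′; 0.83000 × 60 = 49.800″
Lon: whole degrees 7; 42.24600′ → 42′ and 14.760″

58°58′49.8″ N, 7°42′14.8″ E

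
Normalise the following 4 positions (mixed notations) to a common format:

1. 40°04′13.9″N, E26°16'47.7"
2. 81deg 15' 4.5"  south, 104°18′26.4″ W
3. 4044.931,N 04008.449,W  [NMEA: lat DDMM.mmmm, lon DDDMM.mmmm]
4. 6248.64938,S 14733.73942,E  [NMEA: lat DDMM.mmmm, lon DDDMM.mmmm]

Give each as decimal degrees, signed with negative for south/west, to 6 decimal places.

1. 40.070528, 26.279917
2. -81.251250, -104.307333
3. 40.748850, -40.140817
4. -62.810823, 147.562324

Point 1:
  Lat: 40° + 4/60 + 13.9/3600 = 40 + 0.066667 + 0.003861 = 40.0705278
  N → positive
  Lon: 16′ + 47.7″ = 16.79500′; 26 + 16.79500/60 = 26.2799167
  E ⇒ keep positive
Point 2:
  Latitude: 81° + 15/60 + 4.5/3600 = 81 + 0.250000 + 0.001250 = 81.2512500
  S ⇒ negate
  Longitude: 18′ + 26.4″ = 18.44000′; 104 + 18.44000/60 = 104.3073333
  hemisphere W, so the sign is −
Point 3:
  Lat: degrees = first 2 digits = 40, minutes = 44.931; 40 + 44.931/60 = 40.7488500
  N ⇒ keep positive
  Longitude: split at 3 digits → 040° and 8.449′; 40 + 8.449/60 = 40.1408167
  hemisphere W, so the sign is −
Point 4:
  Lat: degrees = first 2 digits = 62, minutes = 48.64938; 62 + 48.64938/60 = 62.8108230
  hemisphere S, so the sign is −
  λ: split at 3 digits → 147° and 33.73942′; 147 + 33.73942/60 = 147.5623237
  E ⇒ keep positive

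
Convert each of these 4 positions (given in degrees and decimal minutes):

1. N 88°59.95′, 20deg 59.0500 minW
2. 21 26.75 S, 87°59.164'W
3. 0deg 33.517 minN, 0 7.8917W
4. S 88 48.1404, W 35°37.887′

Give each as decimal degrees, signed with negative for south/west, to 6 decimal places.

1. 88.999167, -20.984167
2. -21.445833, -87.986067
3. 0.558617, -0.131528
4. -88.802340, -35.631450

Point 1:
  Lat: 59.95′ = 0.999167°; total 88.9991667
  N ⇒ keep positive
  λ: 20 + 59.05/60 = 20.9841667
  W ⇒ negate
Point 2:
  Lat: 26.75′ = 0.445833°; total 21.4458333
  hemisphere S, so the sign is −
  Longitude: 87 + 59.164/60 = 87.9860667
  W → negative
Point 3:
  Latitude: 33.517′ = 0.558617°; total 0.5586167
  N → positive
  Longitude: 7.8917′ = 0.131528°; total 0.1315283
  W ⇒ negate
Point 4:
  φ: 48.1404′ = 0.802340°; total 88.8023400
  S → negative
  Longitude: 37.887′ = 0.631450°; total 35.6314500
  hemisphere W, so the sign is −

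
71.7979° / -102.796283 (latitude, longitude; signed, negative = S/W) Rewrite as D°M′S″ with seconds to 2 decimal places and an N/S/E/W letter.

71°47′52.44″ N, 102°47′46.62″ W

Latitude: 0.797900 × 60 = 47.87400′ → 47′, remainder × 60 = 52.4400″
Longitude is negative → W; |value| = 102.796283
Longitude: 0.796283° → 47.77698′; 0.77698 × 60 = 46.6188″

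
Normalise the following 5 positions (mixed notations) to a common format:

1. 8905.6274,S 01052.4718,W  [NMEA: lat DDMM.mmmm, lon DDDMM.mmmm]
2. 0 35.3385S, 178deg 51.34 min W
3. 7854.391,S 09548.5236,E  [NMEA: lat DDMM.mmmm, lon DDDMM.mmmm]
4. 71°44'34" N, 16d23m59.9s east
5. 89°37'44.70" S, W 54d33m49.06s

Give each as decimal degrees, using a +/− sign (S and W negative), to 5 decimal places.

1. -89.09379, -10.87453
2. -0.58898, -178.85567
3. -78.90652, 95.80873
4. 71.74278, 16.39997
5. -89.62908, -54.56363

Point 1:
  Latitude: degrees = first 2 digits = 89, minutes = 5.6274; 89 + 5.6274/60 = 89.093790
  hemisphere S, so the sign is −
  Lon: degrees = first 3 digits = 10, minutes = 52.4718; 10 + 52.4718/60 = 10.874530
  hemisphere W, so the sign is −
Point 2:
  Latitude: 0 + 35.3385/60 = 0.588975
  S ⇒ negate
  Longitude: 178 + 51.34/60 = 178.855667
  W → negative
Point 3:
  Latitude: degrees = first 2 digits = 78, minutes = 54.391; 78 + 54.391/60 = 78.906517
  hemisphere S, so the sign is −
  λ: split at 3 digits → 095° and 48.5236′; 95 + 48.5236/60 = 95.808727
  E ⇒ keep positive
Point 4:
  φ: 44′ + 34″ = 44.56667′; 71 + 44.56667/60 = 71.742778
  N ⇒ keep positive
  Lon: 23′ + 59.9″ = 23.99833′; 16 + 23.99833/60 = 16.399972
  E → positive
Point 5:
  Latitude: 89 + 37/60 + 44.7/3600 = 89.629083
  S → negative
  Lon: 54° + 33/60 + 49.06/3600 = 54 + 0.550000 + 0.013628 = 54.563628
  W ⇒ negate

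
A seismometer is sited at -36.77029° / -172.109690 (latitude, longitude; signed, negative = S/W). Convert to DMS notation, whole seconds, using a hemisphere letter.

36°46′13″ S, 172°06′35″ W

Latitude is negative → S; |value| = 36.770290
φ: 0.770290 × 60 = 46.21740′ → 46′, remainder × 60 = 13.04″
Longitude is negative → W; |value| = 172.109690
λ: 0.109690 × 60 = 6.58140′ → 6′, remainder × 60 = 34.88″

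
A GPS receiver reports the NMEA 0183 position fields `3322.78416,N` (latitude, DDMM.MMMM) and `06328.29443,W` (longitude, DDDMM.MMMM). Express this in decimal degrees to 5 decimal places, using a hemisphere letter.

Latitude: split at 2 digits → 33° and 22.78416′; 33 + 22.78416/60 = 33.379736
Lon: split at 3 digits → 063° and 28.29443′; 63 + 28.29443/60 = 63.471574

33.37974° N, 63.47157° W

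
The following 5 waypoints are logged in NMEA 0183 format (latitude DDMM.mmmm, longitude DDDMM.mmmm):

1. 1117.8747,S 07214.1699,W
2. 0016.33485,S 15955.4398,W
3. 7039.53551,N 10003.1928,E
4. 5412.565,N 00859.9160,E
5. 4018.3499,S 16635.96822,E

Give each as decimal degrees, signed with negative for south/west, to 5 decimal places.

1. -11.29791, -72.23617
2. -0.27225, -159.92400
3. 70.65893, 100.05321
4. 54.20942, 8.99860
5. -40.30583, 166.59947

Point 1:
  Lat: split at 2 digits → 11° and 17.8747′; 11 + 17.8747/60 = 11.297912
  hemisphere S, so the sign is −
  λ: split at 3 digits → 072° and 14.1699′; 72 + 14.1699/60 = 72.236165
  W ⇒ negate
Point 2:
  Latitude: split at 2 digits → 00° and 16.33485′; 0 + 16.33485/60 = 0.272248
  S → negative
  λ: split at 3 digits → 159° and 55.4398′; 159 + 55.4398/60 = 159.923997
  hemisphere W, so the sign is −
Point 3:
  Lat: split at 2 digits → 70° and 39.53551′; 70 + 39.53551/60 = 70.658925
  N ⇒ keep positive
  λ: split at 3 digits → 100° and 3.1928′; 100 + 3.1928/60 = 100.053213
  E → positive
Point 4:
  φ: split at 2 digits → 54° and 12.565′; 54 + 12.565/60 = 54.209417
  N ⇒ keep positive
  Lon: degrees = first 3 digits = 8, minutes = 59.916; 8 + 59.916/60 = 8.998600
  E → positive
Point 5:
  φ: split at 2 digits → 40° and 18.3499′; 40 + 18.3499/60 = 40.305832
  hemisphere S, so the sign is −
  Lon: split at 3 digits → 166° and 35.96822′; 166 + 35.96822/60 = 166.599470
  E → positive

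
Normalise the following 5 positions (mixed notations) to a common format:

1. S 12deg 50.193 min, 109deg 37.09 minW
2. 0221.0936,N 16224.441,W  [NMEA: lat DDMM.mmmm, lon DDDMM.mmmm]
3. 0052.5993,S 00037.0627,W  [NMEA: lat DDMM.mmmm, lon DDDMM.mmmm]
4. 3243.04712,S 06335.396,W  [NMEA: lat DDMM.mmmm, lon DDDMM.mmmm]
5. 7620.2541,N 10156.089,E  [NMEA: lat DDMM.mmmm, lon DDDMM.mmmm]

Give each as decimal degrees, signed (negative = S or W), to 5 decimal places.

1. -12.83655, -109.61817
2. 2.35156, -162.40735
3. -0.87666, -0.61771
4. -32.71745, -63.58993
5. 76.33757, 101.93482

Point 1:
  Lat: 50.193′ = 0.836550°; total 12.836550
  hemisphere S, so the sign is −
  Lon: 37.09′ = 0.618167°; total 109.618167
  W ⇒ negate
Point 2:
  Latitude: degrees = first 2 digits = 2, minutes = 21.0936; 2 + 21.0936/60 = 2.351560
  N ⇒ keep positive
  Lon: degrees = first 3 digits = 162, minutes = 24.441; 162 + 24.441/60 = 162.407350
  W → negative
Point 3:
  φ: degrees = first 2 digits = 0, minutes = 52.5993; 0 + 52.5993/60 = 0.876655
  S → negative
  Longitude: split at 3 digits → 000° and 37.0627′; 0 + 37.0627/60 = 0.617712
  hemisphere W, so the sign is −
Point 4:
  Lat: degrees = first 2 digits = 32, minutes = 43.04712; 32 + 43.04712/60 = 32.717452
  hemisphere S, so the sign is −
  Longitude: split at 3 digits → 063° and 35.396′; 63 + 35.396/60 = 63.589933
  hemisphere W, so the sign is −
Point 5:
  Lat: degrees = first 2 digits = 76, minutes = 20.2541; 76 + 20.2541/60 = 76.337568
  N ⇒ keep positive
  Lon: split at 3 digits → 101° and 56.089′; 101 + 56.089/60 = 101.934817
  E → positive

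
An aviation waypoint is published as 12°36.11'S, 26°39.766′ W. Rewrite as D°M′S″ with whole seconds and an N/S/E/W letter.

Lat: 36.11000′ → 36′ and 0.11000 × 60 = 6.60″
Lon: 39.76600′ → 39′ and 0.76600 × 60 = 45.96″

12°36′7″ S, 26°39′46″ W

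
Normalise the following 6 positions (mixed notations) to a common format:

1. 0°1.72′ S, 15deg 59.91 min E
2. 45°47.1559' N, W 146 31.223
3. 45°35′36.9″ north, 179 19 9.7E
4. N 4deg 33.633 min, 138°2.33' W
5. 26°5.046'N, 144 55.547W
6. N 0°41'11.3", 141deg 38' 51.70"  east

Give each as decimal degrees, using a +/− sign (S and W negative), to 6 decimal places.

1. -0.028667, 15.998500
2. 45.785932, -146.520383
3. 45.593583, 179.319361
4. 4.560550, -138.038833
5. 26.084100, -144.925783
6. 0.686472, 141.647694

Point 1:
  Latitude: 1.72′ = 0.028667°; total 0.0286667
  S → negative
  λ: 59.91′ = 0.998500°; total 15.9985000
  E ⇒ keep positive
Point 2:
  φ: 45 + 47.1559/60 = 45.7859317
  N ⇒ keep positive
  Lon: 31.223′ = 0.520383°; total 146.5203833
  W → negative
Point 3:
  Latitude: 45 + 35/60 + 36.9/3600 = 45.5935833
  N → positive
  Longitude: 179° + 19/60 + 9.7/3600 = 179 + 0.316667 + 0.002694 = 179.3193611
  E → positive
Point 4:
  φ: 4 + 33.633/60 = 4.5605500
  N → positive
  Longitude: 2.33′ = 0.038833°; total 138.0388333
  W → negative
Point 5:
  Lat: 26 + 5.046/60 = 26.0841000
  N ⇒ keep positive
  λ: 144 + 55.547/60 = 144.9257833
  hemisphere W, so the sign is −
Point 6:
  Latitude: 41′ + 11.3″ = 41.18833′; 0 + 41.18833/60 = 0.6864722
  N → positive
  Lon: 141° + 38/60 + 51.7/3600 = 141 + 0.633333 + 0.014361 = 141.6476944
  E → positive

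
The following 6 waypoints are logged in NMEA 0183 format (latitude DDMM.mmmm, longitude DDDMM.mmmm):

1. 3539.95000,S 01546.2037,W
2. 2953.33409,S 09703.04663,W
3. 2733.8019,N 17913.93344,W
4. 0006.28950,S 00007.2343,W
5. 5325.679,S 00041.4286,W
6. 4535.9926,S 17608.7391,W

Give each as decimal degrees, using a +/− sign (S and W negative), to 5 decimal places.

1. -35.66583, -15.77006
2. -29.88890, -97.05078
3. 27.56337, -179.23222
4. -0.10483, -0.12057
5. -53.42798, -0.69048
6. -45.59988, -176.14565

Point 1:
  Lat: split at 2 digits → 35° and 39.95′; 35 + 39.95/60 = 35.665833
  hemisphere S, so the sign is −
  Longitude: split at 3 digits → 015° and 46.2037′; 15 + 46.2037/60 = 15.770062
  W → negative
Point 2:
  Lat: degrees = first 2 digits = 29, minutes = 53.33409; 29 + 53.33409/60 = 29.888902
  hemisphere S, so the sign is −
  Lon: split at 3 digits → 097° and 3.04663′; 97 + 3.04663/60 = 97.050777
  W ⇒ negate
Point 3:
  Lat: degrees = first 2 digits = 27, minutes = 33.8019; 27 + 33.8019/60 = 27.563365
  N ⇒ keep positive
  Lon: split at 3 digits → 179° and 13.93344′; 179 + 13.93344/60 = 179.232224
  hemisphere W, so the sign is −
Point 4:
  Lat: degrees = first 2 digits = 0, minutes = 6.2895; 0 + 6.2895/60 = 0.104825
  S ⇒ negate
  Lon: degrees = first 3 digits = 0, minutes = 7.2343; 0 + 7.2343/60 = 0.120572
  W → negative
Point 5:
  Lat: split at 2 digits → 53° and 25.679′; 53 + 25.679/60 = 53.427983
  S → negative
  Lon: degrees = first 3 digits = 0, minutes = 41.4286; 0 + 41.4286/60 = 0.690477
  hemisphere W, so the sign is −
Point 6:
  Lat: split at 2 digits → 45° and 35.9926′; 45 + 35.9926/60 = 45.599877
  S → negative
  Lon: split at 3 digits → 176° and 8.7391′; 176 + 8.7391/60 = 176.145652
  hemisphere W, so the sign is −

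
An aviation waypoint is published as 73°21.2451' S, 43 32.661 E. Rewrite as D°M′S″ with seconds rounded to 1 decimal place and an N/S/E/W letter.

73°21′14.7″ S, 43°32′39.7″ E

φ: 21.24510′ → 21′ and 0.24510 × 60 = 14.706″
Lon: fractional minutes 0.66100 × 60 = 39.660″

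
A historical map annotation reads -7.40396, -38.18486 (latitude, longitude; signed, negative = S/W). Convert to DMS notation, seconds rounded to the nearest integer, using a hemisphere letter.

7°24′14″ S, 38°11′5″ W

Latitude is negative → S; |value| = 7.403960
Lat: 0.403960° → 24.23760′; 0.23760 × 60 = 14.26″
Longitude is negative → W; |value| = 38.184860
Lon: 0.184860° → 11.09160′; 0.09160 × 60 = 5.50″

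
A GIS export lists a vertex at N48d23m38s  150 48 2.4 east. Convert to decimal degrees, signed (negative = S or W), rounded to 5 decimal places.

48.39389, 150.80067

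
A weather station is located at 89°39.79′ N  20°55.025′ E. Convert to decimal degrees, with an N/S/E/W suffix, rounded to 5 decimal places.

Lat: 39.79′ = 0.663167°; total 89.663167
Lon: 55.025′ = 0.917083°; total 20.917083

89.66317° N, 20.91708° E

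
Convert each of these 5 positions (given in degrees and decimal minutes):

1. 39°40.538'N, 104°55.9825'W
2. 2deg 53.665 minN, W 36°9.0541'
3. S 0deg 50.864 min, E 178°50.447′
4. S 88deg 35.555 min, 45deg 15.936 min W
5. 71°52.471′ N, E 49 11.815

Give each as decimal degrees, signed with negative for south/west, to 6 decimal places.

Point 1:
  Latitude: 40.538′ = 0.675633°; total 39.6756333
  N → positive
  Lon: 55.9825′ = 0.933042°; total 104.9330417
  hemisphere W, so the sign is −
Point 2:
  φ: 2 + 53.665/60 = 2.8944167
  N → positive
  Longitude: 36 + 9.0541/60 = 36.1509017
  W ⇒ negate
Point 3:
  φ: 50.864′ = 0.847733°; total 0.8477333
  S ⇒ negate
  Lon: 50.447′ = 0.840783°; total 178.8407833
  E → positive
Point 4:
  Latitude: 35.555′ = 0.592583°; total 88.5925833
  S ⇒ negate
  Longitude: 15.936′ = 0.265600°; total 45.2656000
  W ⇒ negate
Point 5:
  Lat: 52.471′ = 0.874517°; total 71.8745167
  N ⇒ keep positive
  Lon: 49 + 11.815/60 = 49.1969167
  E → positive

1. 39.675633, -104.933042
2. 2.894417, -36.150902
3. -0.847733, 178.840783
4. -88.592583, -45.265600
5. 71.874517, 49.196917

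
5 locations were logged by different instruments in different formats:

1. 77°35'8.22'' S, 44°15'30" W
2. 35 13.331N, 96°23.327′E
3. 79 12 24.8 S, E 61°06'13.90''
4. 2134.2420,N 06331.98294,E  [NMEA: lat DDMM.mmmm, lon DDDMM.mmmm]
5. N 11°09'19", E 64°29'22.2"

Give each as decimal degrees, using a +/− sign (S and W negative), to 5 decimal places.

1. -77.58562, -44.25833
2. 35.22218, 96.38878
3. -79.20689, 61.10386
4. 21.57070, 63.53305
5. 11.15528, 64.48950

Point 1:
  Latitude: 77° + 35/60 + 8.22/3600 = 77 + 0.583333 + 0.002283 = 77.585617
  S ⇒ negate
  Longitude: 44 + 15/60 + 30/3600 = 44.258333
  hemisphere W, so the sign is −
Point 2:
  φ: 13.331′ = 0.222183°; total 35.222183
  N ⇒ keep positive
  Lon: 96 + 23.327/60 = 96.388783
  E → positive
Point 3:
  Latitude: 79 + 12/60 + 24.8/3600 = 79.206889
  S ⇒ negate
  Longitude: 6′ + 13.9″ = 6.23167′; 61 + 6.23167/60 = 61.103861
  E ⇒ keep positive
Point 4:
  φ: split at 2 digits → 21° and 34.242′; 21 + 34.242/60 = 21.570700
  N → positive
  Lon: split at 3 digits → 063° and 31.98294′; 63 + 31.98294/60 = 63.533049
  E ⇒ keep positive
Point 5:
  Lat: 11° + 9/60 + 19/3600 = 11 + 0.150000 + 0.005278 = 11.155278
  N → positive
  Longitude: 64° + 29/60 + 22.2/3600 = 64 + 0.483333 + 0.006167 = 64.489500
  E ⇒ keep positive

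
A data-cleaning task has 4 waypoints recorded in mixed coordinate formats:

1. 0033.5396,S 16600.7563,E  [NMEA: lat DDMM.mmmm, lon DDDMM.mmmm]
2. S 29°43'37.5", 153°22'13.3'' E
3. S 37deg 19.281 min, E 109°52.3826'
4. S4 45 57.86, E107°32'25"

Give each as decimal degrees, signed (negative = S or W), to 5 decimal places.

1. -0.55899, 166.01261
2. -29.72708, 153.37036
3. -37.32135, 109.87304
4. -4.76607, 107.54028

Point 1:
  Latitude: split at 2 digits → 00° and 33.5396′; 0 + 33.5396/60 = 0.558993
  hemisphere S, so the sign is −
  Lon: split at 3 digits → 166° and 0.7563′; 166 + 0.7563/60 = 166.012605
  E → positive
Point 2:
  Latitude: 43′ + 37.5″ = 43.62500′; 29 + 43.62500/60 = 29.727083
  hemisphere S, so the sign is −
  Lon: 153 + 22/60 + 13.3/3600 = 153.370361
  E → positive
Point 3:
  Lat: 37 + 19.281/60 = 37.321350
  S → negative
  Longitude: 109 + 52.3826/60 = 109.873043
  E → positive
Point 4:
  Lat: 45′ + 57.86″ = 45.96433′; 4 + 45.96433/60 = 4.766072
  S → negative
  λ: 107° + 32/60 + 25/3600 = 107 + 0.533333 + 0.006944 = 107.540278
  E → positive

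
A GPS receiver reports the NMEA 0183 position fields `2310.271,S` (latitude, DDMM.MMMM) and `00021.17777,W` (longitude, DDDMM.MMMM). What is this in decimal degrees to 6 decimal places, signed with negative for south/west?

-23.171183, -0.352963

Lat: degrees = first 2 digits = 23, minutes = 10.271; 23 + 10.271/60 = 23.1711833
S ⇒ negate
Longitude: degrees = first 3 digits = 0, minutes = 21.17777; 0 + 21.17777/60 = 0.3529628
W ⇒ negate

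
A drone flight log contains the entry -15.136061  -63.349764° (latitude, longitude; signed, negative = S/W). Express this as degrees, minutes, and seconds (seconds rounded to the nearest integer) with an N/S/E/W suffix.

15°08′10″ S, 63°20′59″ W

Latitude is negative → S; |value| = 15.136061
φ: whole degrees 15; 8.16366′ → 8′ and 9.82″
Longitude is negative → W; |value| = 63.349764
Lon: 0.349764 × 60 = 20.98584′ → 20′, remainder × 60 = 59.15″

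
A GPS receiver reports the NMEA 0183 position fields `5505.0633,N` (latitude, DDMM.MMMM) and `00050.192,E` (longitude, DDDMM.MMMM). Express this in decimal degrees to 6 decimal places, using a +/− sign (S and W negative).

Lat: split at 2 digits → 55° and 5.0633′; 55 + 5.0633/60 = 55.0843883
N ⇒ keep positive
Longitude: split at 3 digits → 000° and 50.192′; 0 + 50.192/60 = 0.8365333
E ⇒ keep positive

55.084388, 0.836533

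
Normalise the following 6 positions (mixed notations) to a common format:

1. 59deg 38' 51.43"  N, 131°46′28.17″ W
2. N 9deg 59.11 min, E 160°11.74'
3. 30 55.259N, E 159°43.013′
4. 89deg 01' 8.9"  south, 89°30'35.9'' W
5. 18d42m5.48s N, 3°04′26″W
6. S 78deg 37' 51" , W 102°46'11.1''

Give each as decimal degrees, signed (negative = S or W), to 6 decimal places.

1. 59.647619, -131.774492
2. 9.985167, 160.195667
3. 30.920983, 159.716883
4. -89.019139, -89.509972
5. 18.701522, -3.073889
6. -78.630833, -102.769750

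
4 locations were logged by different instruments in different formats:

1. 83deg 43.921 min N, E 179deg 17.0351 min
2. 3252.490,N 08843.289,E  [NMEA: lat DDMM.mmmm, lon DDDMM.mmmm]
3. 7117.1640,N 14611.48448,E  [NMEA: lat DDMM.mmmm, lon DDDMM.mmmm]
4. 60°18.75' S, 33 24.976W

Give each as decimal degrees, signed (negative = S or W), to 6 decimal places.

Point 1:
  φ: 43.921′ = 0.732017°; total 83.7320167
  N ⇒ keep positive
  λ: 179 + 17.0351/60 = 179.2839183
  E ⇒ keep positive
Point 2:
  Lat: split at 2 digits → 32° and 52.49′; 32 + 52.49/60 = 32.8748333
  N → positive
  Longitude: degrees = first 3 digits = 88, minutes = 43.289; 88 + 43.289/60 = 88.7214833
  E → positive
Point 3:
  Latitude: split at 2 digits → 71° and 17.164′; 71 + 17.164/60 = 71.2860667
  N ⇒ keep positive
  Longitude: degrees = first 3 digits = 146, minutes = 11.48448; 146 + 11.48448/60 = 146.1914080
  E ⇒ keep positive
Point 4:
  Latitude: 60 + 18.75/60 = 60.3125000
  S → negative
  Lon: 33 + 24.976/60 = 33.4162667
  W → negative

1. 83.732017, 179.283918
2. 32.874833, 88.721483
3. 71.286067, 146.191408
4. -60.312500, -33.416267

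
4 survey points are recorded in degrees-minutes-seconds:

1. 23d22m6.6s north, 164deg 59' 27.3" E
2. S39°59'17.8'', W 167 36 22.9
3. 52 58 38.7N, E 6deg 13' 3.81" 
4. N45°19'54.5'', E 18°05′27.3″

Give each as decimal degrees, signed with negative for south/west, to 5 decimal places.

Point 1:
  φ: 23° + 22/60 + 6.6/3600 = 23 + 0.366667 + 0.001833 = 23.368500
  N → positive
  Longitude: 164 + 59/60 + 27.3/3600 = 164.990917
  E ⇒ keep positive
Point 2:
  Latitude: 39° + 59/60 + 17.8/3600 = 39 + 0.983333 + 0.004944 = 39.988278
  hemisphere S, so the sign is −
  Lon: 36′ + 22.9″ = 36.38167′; 167 + 36.38167/60 = 167.606361
  hemisphere W, so the sign is −
Point 3:
  φ: 52 + 58/60 + 38.7/3600 = 52.977417
  N ⇒ keep positive
  Lon: 6° + 13/60 + 3.81/3600 = 6 + 0.216667 + 0.001058 = 6.217725
  E → positive
Point 4:
  φ: 19′ + 54.5″ = 19.90833′; 45 + 19.90833/60 = 45.331806
  N → positive
  Lon: 18 + 5/60 + 27.3/3600 = 18.090917
  E → positive

1. 23.36850, 164.99092
2. -39.98828, -167.60636
3. 52.97742, 6.21773
4. 45.33181, 18.09092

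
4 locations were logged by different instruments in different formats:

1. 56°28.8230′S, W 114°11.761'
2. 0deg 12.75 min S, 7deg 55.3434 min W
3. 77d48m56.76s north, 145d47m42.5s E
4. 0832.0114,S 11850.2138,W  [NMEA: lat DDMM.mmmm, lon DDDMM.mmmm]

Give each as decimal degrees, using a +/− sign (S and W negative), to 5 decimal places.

1. -56.48038, -114.19602
2. -0.21250, -7.92239
3. 77.81577, 145.79514
4. -8.53352, -118.83690

Point 1:
  φ: 28.823′ = 0.480383°; total 56.480383
  S → negative
  Lon: 11.761′ = 0.196017°; total 114.196017
  W ⇒ negate
Point 2:
  φ: 0 + 12.75/60 = 0.212500
  S ⇒ negate
  λ: 55.3434′ = 0.922390°; total 7.922390
  hemisphere W, so the sign is −
Point 3:
  φ: 48′ + 56.76″ = 48.94600′; 77 + 48.94600/60 = 77.815767
  N → positive
  Longitude: 47′ + 42.5″ = 47.70833′; 145 + 47.70833/60 = 145.795139
  E → positive
Point 4:
  Lat: split at 2 digits → 08° and 32.0114′; 8 + 32.0114/60 = 8.533523
  hemisphere S, so the sign is −
  λ: degrees = first 3 digits = 118, minutes = 50.2138; 118 + 50.2138/60 = 118.836897
  hemisphere W, so the sign is −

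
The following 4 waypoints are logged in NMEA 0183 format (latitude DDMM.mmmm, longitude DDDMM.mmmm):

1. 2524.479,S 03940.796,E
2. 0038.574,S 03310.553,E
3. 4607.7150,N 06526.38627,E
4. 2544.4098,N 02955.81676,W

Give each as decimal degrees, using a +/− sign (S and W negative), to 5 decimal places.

Point 1:
  Lat: degrees = first 2 digits = 25, minutes = 24.479; 25 + 24.479/60 = 25.407983
  hemisphere S, so the sign is −
  Longitude: split at 3 digits → 039° and 40.796′; 39 + 40.796/60 = 39.679933
  E ⇒ keep positive
Point 2:
  Latitude: split at 2 digits → 00° and 38.574′; 0 + 38.574/60 = 0.642900
  hemisphere S, so the sign is −
  Lon: split at 3 digits → 033° and 10.553′; 33 + 10.553/60 = 33.175883
  E → positive
Point 3:
  φ: split at 2 digits → 46° and 7.715′; 46 + 7.715/60 = 46.128583
  N → positive
  λ: degrees = first 3 digits = 65, minutes = 26.38627; 65 + 26.38627/60 = 65.439771
  E ⇒ keep positive
Point 4:
  φ: split at 2 digits → 25° and 44.4098′; 25 + 44.4098/60 = 25.740163
  N → positive
  λ: degrees = first 3 digits = 29, minutes = 55.81676; 29 + 55.81676/60 = 29.930279
  W → negative

1. -25.40798, 39.67993
2. -0.64290, 33.17588
3. 46.12858, 65.43977
4. 25.74016, -29.93028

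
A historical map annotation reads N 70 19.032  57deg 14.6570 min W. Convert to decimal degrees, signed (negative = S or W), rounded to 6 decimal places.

70.317200, -57.244283

Latitude: 70 + 19.032/60 = 70.3172000
N ⇒ keep positive
Lon: 14.657′ = 0.244283°; total 57.2442833
hemisphere W, so the sign is −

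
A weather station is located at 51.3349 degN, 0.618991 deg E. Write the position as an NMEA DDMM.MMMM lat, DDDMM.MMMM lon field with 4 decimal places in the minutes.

Lat: 51° + 0.334900 × 60 = 51° 20.094000′
λ: minutes = (0.618991 − 0) × 60 = 37.139460

5120.0940,N / 00037.1395,E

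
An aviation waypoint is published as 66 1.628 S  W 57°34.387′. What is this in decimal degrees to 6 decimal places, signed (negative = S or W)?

φ: 66 + 1.628/60 = 66.0271333
hemisphere S, so the sign is −
Longitude: 57 + 34.387/60 = 57.5731167
hemisphere W, so the sign is −

-66.027133, -57.573117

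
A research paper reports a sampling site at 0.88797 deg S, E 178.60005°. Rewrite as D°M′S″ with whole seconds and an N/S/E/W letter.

φ: 0.887970 × 60 = 53.27820′ → 53′, remainder × 60 = 16.69″
λ: 0.600050 × 60 = 36.00300′ → 36′, remainder × 60 = 0.18″

0°53′17″ S, 178°36′0″ E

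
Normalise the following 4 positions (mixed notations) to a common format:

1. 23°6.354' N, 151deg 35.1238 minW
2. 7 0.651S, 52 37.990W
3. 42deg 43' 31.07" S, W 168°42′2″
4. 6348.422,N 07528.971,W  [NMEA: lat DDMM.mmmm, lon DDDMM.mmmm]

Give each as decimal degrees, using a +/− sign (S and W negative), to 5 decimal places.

1. 23.10590, -151.58540
2. -7.01085, -52.63317
3. -42.72530, -168.70056
4. 63.80703, -75.48285

Point 1:
  Latitude: 23 + 6.354/60 = 23.105900
  N → positive
  λ: 151 + 35.1238/60 = 151.585397
  W → negative
Point 2:
  Lat: 7 + 0.651/60 = 7.010850
  hemisphere S, so the sign is −
  Longitude: 52 + 37.99/60 = 52.633167
  W ⇒ negate
Point 3:
  φ: 43′ + 31.07″ = 43.51783′; 42 + 43.51783/60 = 42.725297
  hemisphere S, so the sign is −
  Lon: 168 + 42/60 + 2/3600 = 168.700556
  W → negative
Point 4:
  φ: split at 2 digits → 63° and 48.422′; 63 + 48.422/60 = 63.807033
  N → positive
  λ: degrees = first 3 digits = 75, minutes = 28.971; 75 + 28.971/60 = 75.482850
  hemisphere W, so the sign is −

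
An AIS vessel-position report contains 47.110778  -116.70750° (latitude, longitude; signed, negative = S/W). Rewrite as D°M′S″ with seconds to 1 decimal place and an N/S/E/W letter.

47°06′38.8″ N, 116°42′27.0″ W

Latitude: 0.110778° → 6.64668′; 0.64668 × 60 = 38.801″
Longitude is negative → W; |value| = 116.707500
λ: whole degrees 116; 42.45000′ → 42′ and 27.000″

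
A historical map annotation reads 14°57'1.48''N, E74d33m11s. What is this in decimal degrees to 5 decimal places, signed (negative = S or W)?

φ: 57′ + 1.48″ = 57.02467′; 14 + 57.02467/60 = 14.950411
N → positive
Lon: 74 + 33/60 + 11/3600 = 74.553056
E ⇒ keep positive

14.95041, 74.55306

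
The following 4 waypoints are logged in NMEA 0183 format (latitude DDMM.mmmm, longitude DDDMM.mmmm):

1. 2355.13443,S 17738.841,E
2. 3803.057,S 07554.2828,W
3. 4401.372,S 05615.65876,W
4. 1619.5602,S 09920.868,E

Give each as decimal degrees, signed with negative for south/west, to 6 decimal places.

Point 1:
  Lat: degrees = first 2 digits = 23, minutes = 55.13443; 23 + 55.13443/60 = 23.9189072
  hemisphere S, so the sign is −
  Longitude: degrees = first 3 digits = 177, minutes = 38.841; 177 + 38.841/60 = 177.6473500
  E → positive
Point 2:
  Latitude: degrees = first 2 digits = 38, minutes = 3.057; 38 + 3.057/60 = 38.0509500
  S → negative
  Lon: degrees = first 3 digits = 75, minutes = 54.2828; 75 + 54.2828/60 = 75.9047133
  W ⇒ negate
Point 3:
  Lat: split at 2 digits → 44° and 1.372′; 44 + 1.372/60 = 44.0228667
  S ⇒ negate
  Longitude: degrees = first 3 digits = 56, minutes = 15.65876; 56 + 15.65876/60 = 56.2609793
  hemisphere W, so the sign is −
Point 4:
  Latitude: degrees = first 2 digits = 16, minutes = 19.5602; 16 + 19.5602/60 = 16.3260033
  hemisphere S, so the sign is −
  λ: degrees = first 3 digits = 99, minutes = 20.868; 99 + 20.868/60 = 99.3478000
  E ⇒ keep positive

1. -23.918907, 177.647350
2. -38.050950, -75.904713
3. -44.022867, -56.260979
4. -16.326003, 99.347800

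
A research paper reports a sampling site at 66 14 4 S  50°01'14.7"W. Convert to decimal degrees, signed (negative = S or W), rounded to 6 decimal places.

φ: 66 + 14/60 + 4/3600 = 66.2344444
S ⇒ negate
Longitude: 50° + 1/60 + 14.7/3600 = 50 + 0.016667 + 0.004083 = 50.0207500
hemisphere W, so the sign is −

-66.234444, -50.020750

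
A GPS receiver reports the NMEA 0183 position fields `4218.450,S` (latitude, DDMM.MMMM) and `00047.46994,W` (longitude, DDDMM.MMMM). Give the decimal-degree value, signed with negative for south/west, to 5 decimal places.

Lat: degrees = first 2 digits = 42, minutes = 18.45; 42 + 18.45/60 = 42.307500
hemisphere S, so the sign is −
λ: split at 3 digits → 000° and 47.46994′; 0 + 47.46994/60 = 0.791166
W ⇒ negate

-42.30750, -0.79117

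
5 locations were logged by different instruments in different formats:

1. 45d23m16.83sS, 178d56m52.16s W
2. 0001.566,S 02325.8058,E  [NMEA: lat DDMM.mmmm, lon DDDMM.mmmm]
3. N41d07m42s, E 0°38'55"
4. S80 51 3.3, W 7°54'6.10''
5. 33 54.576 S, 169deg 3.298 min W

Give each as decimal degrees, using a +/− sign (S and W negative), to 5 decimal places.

1. -45.38801, -178.94782
2. -0.02610, 23.43010
3. 41.12833, 0.64861
4. -80.85092, -7.90169
5. -33.90960, -169.05497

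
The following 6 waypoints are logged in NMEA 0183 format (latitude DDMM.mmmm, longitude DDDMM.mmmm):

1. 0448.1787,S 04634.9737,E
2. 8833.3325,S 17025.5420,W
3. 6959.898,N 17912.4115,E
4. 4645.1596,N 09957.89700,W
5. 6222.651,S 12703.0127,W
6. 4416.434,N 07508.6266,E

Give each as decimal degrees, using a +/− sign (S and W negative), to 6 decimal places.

Point 1:
  φ: split at 2 digits → 04° and 48.1787′; 4 + 48.1787/60 = 4.8029783
  S → negative
  Lon: degrees = first 3 digits = 46, minutes = 34.9737; 46 + 34.9737/60 = 46.5828950
  E → positive
Point 2:
  Latitude: split at 2 digits → 88° and 33.3325′; 88 + 33.3325/60 = 88.5555417
  hemisphere S, so the sign is −
  Longitude: degrees = first 3 digits = 170, minutes = 25.542; 170 + 25.542/60 = 170.4257000
  W → negative
Point 3:
  φ: degrees = first 2 digits = 69, minutes = 59.898; 69 + 59.898/60 = 69.9983000
  N → positive
  λ: degrees = first 3 digits = 179, minutes = 12.4115; 179 + 12.4115/60 = 179.2068583
  E ⇒ keep positive
Point 4:
  Latitude: degrees = first 2 digits = 46, minutes = 45.1596; 46 + 45.1596/60 = 46.7526600
  N → positive
  Longitude: split at 3 digits → 099° and 57.897′; 99 + 57.897/60 = 99.9649500
  W → negative
Point 5:
  Latitude: split at 2 digits → 62° and 22.651′; 62 + 22.651/60 = 62.3775167
  S ⇒ negate
  Lon: split at 3 digits → 127° and 3.0127′; 127 + 3.0127/60 = 127.0502117
  W ⇒ negate
Point 6:
  Latitude: split at 2 digits → 44° and 16.434′; 44 + 16.434/60 = 44.2739000
  N ⇒ keep positive
  Lon: degrees = first 3 digits = 75, minutes = 8.6266; 75 + 8.6266/60 = 75.1437767
  E ⇒ keep positive

1. -4.802978, 46.582895
2. -88.555542, -170.425700
3. 69.998300, 179.206858
4. 46.752660, -99.964950
5. -62.377517, -127.050212
6. 44.273900, 75.143777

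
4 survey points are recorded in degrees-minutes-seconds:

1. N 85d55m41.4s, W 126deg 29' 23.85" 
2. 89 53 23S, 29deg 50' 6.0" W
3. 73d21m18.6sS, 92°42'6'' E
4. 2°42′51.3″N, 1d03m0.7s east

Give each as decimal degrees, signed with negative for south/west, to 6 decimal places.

1. 85.928167, -126.489958
2. -89.889722, -29.835000
3. -73.355167, 92.701667
4. 2.714250, 1.050194

Point 1:
  φ: 85° + 55/60 + 41.4/3600 = 85 + 0.916667 + 0.011500 = 85.9281667
  N → positive
  λ: 126° + 29/60 + 23.85/3600 = 126 + 0.483333 + 0.006625 = 126.4899583
  W ⇒ negate
Point 2:
  Lat: 89° + 53/60 + 23/3600 = 89 + 0.883333 + 0.006389 = 89.8897222
  S → negative
  Lon: 50′ + 6″ = 50.10000′; 29 + 50.10000/60 = 29.8350000
  W → negative
Point 3:
  Lat: 21′ + 18.6″ = 21.31000′; 73 + 21.31000/60 = 73.3551667
  hemisphere S, so the sign is −
  Longitude: 92° + 42/60 + 6/3600 = 92 + 0.700000 + 0.001667 = 92.7016667
  E → positive
Point 4:
  Lat: 2 + 42/60 + 51.3/3600 = 2.7142500
  N → positive
  Longitude: 1° + 3/60 + 0.7/3600 = 1 + 0.050000 + 0.000194 = 1.0501944
  E ⇒ keep positive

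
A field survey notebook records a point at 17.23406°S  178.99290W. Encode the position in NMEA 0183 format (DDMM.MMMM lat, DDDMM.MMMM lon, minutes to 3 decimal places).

Lat: minutes = (17.234060 − 17) × 60 = 14.04360
Longitude: fractional part 0.992900 → 59.57400 minutes

1714.044,S / 17859.574,W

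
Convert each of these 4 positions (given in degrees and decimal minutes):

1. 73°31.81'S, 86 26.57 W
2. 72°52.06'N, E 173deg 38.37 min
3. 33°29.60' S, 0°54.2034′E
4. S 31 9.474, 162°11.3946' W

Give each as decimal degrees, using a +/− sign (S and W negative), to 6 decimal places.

1. -73.530167, -86.442833
2. 72.867667, 173.639500
3. -33.493333, 0.903390
4. -31.157900, -162.189910

Point 1:
  Latitude: 73 + 31.81/60 = 73.5301667
  S → negative
  λ: 86 + 26.57/60 = 86.4428333
  W ⇒ negate
Point 2:
  φ: 52.06′ = 0.867667°; total 72.8676667
  N ⇒ keep positive
  λ: 173 + 38.37/60 = 173.6395000
  E → positive
Point 3:
  Latitude: 33 + 29.6/60 = 33.4933333
  hemisphere S, so the sign is −
  λ: 0 + 54.2034/60 = 0.9033900
  E ⇒ keep positive
Point 4:
  Lat: 31 + 9.474/60 = 31.1579000
  S → negative
  Longitude: 11.3946′ = 0.189910°; total 162.1899100
  W → negative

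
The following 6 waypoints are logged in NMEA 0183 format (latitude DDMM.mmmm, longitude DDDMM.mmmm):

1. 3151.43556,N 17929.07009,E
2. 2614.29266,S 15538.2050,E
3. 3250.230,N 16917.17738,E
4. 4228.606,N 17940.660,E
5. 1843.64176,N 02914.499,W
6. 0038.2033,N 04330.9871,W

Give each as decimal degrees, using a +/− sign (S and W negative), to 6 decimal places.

Point 1:
  Lat: degrees = first 2 digits = 31, minutes = 51.43556; 31 + 51.43556/60 = 31.8572593
  N ⇒ keep positive
  Longitude: split at 3 digits → 179° and 29.07009′; 179 + 29.07009/60 = 179.4845015
  E ⇒ keep positive
Point 2:
  φ: split at 2 digits → 26° and 14.29266′; 26 + 14.29266/60 = 26.2382110
  S → negative
  λ: split at 3 digits → 155° and 38.205′; 155 + 38.205/60 = 155.6367500
  E → positive
Point 3:
  φ: degrees = first 2 digits = 32, minutes = 50.23; 32 + 50.23/60 = 32.8371667
  N → positive
  λ: degrees = first 3 digits = 169, minutes = 17.17738; 169 + 17.17738/60 = 169.2862897
  E → positive
Point 4:
  Lat: degrees = first 2 digits = 42, minutes = 28.606; 42 + 28.606/60 = 42.4767667
  N ⇒ keep positive
  λ: degrees = first 3 digits = 179, minutes = 40.66; 179 + 40.66/60 = 179.6776667
  E → positive
Point 5:
  φ: degrees = first 2 digits = 18, minutes = 43.64176; 18 + 43.64176/60 = 18.7273627
  N → positive
  Lon: split at 3 digits → 029° and 14.499′; 29 + 14.499/60 = 29.2416500
  W ⇒ negate
Point 6:
  φ: split at 2 digits → 00° and 38.2033′; 0 + 38.2033/60 = 0.6367217
  N → positive
  λ: split at 3 digits → 043° and 30.9871′; 43 + 30.9871/60 = 43.5164517
  W ⇒ negate

1. 31.857259, 179.484502
2. -26.238211, 155.636750
3. 32.837167, 169.286290
4. 42.476767, 179.677667
5. 18.727363, -29.241650
6. 0.636722, -43.516452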